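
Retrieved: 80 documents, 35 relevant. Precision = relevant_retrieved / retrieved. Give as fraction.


Precision = relevant_retrieved / total_retrieved
= 35 / 80
= 35 / (35 + 45)
= 7/16

7/16


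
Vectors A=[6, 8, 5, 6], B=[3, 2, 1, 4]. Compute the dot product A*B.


Dot product = sum of element-wise products
A[0]*B[0] = 6*3 = 18
A[1]*B[1] = 8*2 = 16
A[2]*B[2] = 5*1 = 5
A[3]*B[3] = 6*4 = 24
Sum = 18 + 16 + 5 + 24 = 63

63


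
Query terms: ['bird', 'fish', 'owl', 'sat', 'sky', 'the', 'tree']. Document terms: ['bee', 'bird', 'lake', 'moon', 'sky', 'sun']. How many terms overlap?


Query terms: ['bird', 'fish', 'owl', 'sat', 'sky', 'the', 'tree']
Document terms: ['bee', 'bird', 'lake', 'moon', 'sky', 'sun']
Common terms: ['bird', 'sky']
Overlap count = 2

2


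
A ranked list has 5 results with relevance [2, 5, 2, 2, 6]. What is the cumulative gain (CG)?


Cumulative Gain = sum of relevance scores
Position 1: rel=2, running sum=2
Position 2: rel=5, running sum=7
Position 3: rel=2, running sum=9
Position 4: rel=2, running sum=11
Position 5: rel=6, running sum=17
CG = 17

17


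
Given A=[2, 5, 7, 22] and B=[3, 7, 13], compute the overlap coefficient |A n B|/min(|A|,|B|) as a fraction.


A intersect B = [7]
|A intersect B| = 1
min(|A|, |B|) = min(4, 3) = 3
Overlap = 1 / 3 = 1/3

1/3


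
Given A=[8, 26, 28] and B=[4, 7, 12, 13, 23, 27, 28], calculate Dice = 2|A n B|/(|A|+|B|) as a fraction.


A intersect B = [28]
|A intersect B| = 1
|A| = 3, |B| = 7
Dice = 2*1 / (3+7)
= 2 / 10 = 1/5

1/5


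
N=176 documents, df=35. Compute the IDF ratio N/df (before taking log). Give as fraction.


IDF ratio = N / df
= 176 / 35
= 176/35

176/35


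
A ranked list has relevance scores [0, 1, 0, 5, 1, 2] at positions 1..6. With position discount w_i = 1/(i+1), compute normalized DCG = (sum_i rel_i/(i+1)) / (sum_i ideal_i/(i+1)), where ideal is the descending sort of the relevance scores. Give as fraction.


Position discount weights w_i = 1/(i+1) for i=1..6:
Weights = [1/2, 1/3, 1/4, 1/5, 1/6, 1/7]
Actual relevance: [0, 1, 0, 5, 1, 2]
DCG = 0/2 + 1/3 + 0/4 + 5/5 + 1/6 + 2/7 = 25/14
Ideal relevance (sorted desc): [5, 2, 1, 1, 0, 0]
Ideal DCG = 5/2 + 2/3 + 1/4 + 1/5 + 0/6 + 0/7 = 217/60
nDCG = DCG / ideal_DCG = 25/14 / 217/60 = 750/1519

750/1519


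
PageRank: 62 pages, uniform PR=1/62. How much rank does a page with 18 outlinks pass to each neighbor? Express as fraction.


Initial PR = 1/62 = 1/62
Outlinks = 18
Contribution per link = PR / outlinks
= 1/62 / 18
= 1/1116

1/1116


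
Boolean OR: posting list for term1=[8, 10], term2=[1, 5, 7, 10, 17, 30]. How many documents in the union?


Boolean OR: find union of posting lists
term1 docs: [8, 10]
term2 docs: [1, 5, 7, 10, 17, 30]
Union: [1, 5, 7, 8, 10, 17, 30]
|union| = 7

7


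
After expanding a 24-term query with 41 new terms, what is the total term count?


Original terms: 24
Expansion terms: 41
Total = 24 + 41 = 65

65


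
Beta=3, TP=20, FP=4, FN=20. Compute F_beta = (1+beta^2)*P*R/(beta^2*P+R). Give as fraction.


P = TP/(TP+FP) = 20/24 = 5/6
R = TP/(TP+FN) = 20/40 = 1/2
beta^2 = 3^2 = 9
(1 + beta^2) = 10
Numerator = (1+beta^2)*P*R = 25/6
Denominator = beta^2*P + R = 15/2 + 1/2 = 8
F_beta = 25/48

25/48


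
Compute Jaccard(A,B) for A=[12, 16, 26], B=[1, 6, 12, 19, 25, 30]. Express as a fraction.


A intersect B = [12]
|A intersect B| = 1
A union B = [1, 6, 12, 16, 19, 25, 26, 30]
|A union B| = 8
Jaccard = 1/8 = 1/8

1/8


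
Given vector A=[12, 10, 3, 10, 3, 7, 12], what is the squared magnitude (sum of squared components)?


|A|^2 = sum of squared components
A[0]^2 = 12^2 = 144
A[1]^2 = 10^2 = 100
A[2]^2 = 3^2 = 9
A[3]^2 = 10^2 = 100
A[4]^2 = 3^2 = 9
A[5]^2 = 7^2 = 49
A[6]^2 = 12^2 = 144
Sum = 144 + 100 + 9 + 100 + 9 + 49 + 144 = 555

555


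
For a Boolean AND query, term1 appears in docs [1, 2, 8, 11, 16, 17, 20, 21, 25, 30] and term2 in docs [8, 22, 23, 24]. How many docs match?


Boolean AND: find intersection of posting lists
term1 docs: [1, 2, 8, 11, 16, 17, 20, 21, 25, 30]
term2 docs: [8, 22, 23, 24]
Intersection: [8]
|intersection| = 1

1


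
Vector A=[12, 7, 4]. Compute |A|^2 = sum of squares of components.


|A|^2 = sum of squared components
A[0]^2 = 12^2 = 144
A[1]^2 = 7^2 = 49
A[2]^2 = 4^2 = 16
Sum = 144 + 49 + 16 = 209

209


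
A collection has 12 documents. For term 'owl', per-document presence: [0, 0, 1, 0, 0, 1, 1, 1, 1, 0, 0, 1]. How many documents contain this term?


Checking each document for 'owl':
Doc 1: absent
Doc 2: absent
Doc 3: present
Doc 4: absent
Doc 5: absent
Doc 6: present
Doc 7: present
Doc 8: present
Doc 9: present
Doc 10: absent
Doc 11: absent
Doc 12: present
df = sum of presences = 0 + 0 + 1 + 0 + 0 + 1 + 1 + 1 + 1 + 0 + 0 + 1 = 6

6


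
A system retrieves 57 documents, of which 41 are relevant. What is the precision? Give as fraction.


Precision = relevant_retrieved / total_retrieved
= 41 / 57
= 41 / (41 + 16)
= 41/57

41/57


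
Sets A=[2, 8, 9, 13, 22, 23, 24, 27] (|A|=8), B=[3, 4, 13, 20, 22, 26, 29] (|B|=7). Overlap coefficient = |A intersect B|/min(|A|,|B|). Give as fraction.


A intersect B = [13, 22]
|A intersect B| = 2
min(|A|, |B|) = min(8, 7) = 7
Overlap = 2 / 7 = 2/7

2/7


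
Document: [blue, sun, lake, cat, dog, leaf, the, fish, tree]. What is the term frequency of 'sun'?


Document has 9 words
Scanning for 'sun':
Found at positions: [1]
Count = 1

1


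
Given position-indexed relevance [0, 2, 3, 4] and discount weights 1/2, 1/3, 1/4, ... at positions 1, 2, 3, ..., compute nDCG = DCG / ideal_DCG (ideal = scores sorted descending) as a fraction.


Position discount weights w_i = 1/(i+1) for i=1..4:
Weights = [1/2, 1/3, 1/4, 1/5]
Actual relevance: [0, 2, 3, 4]
DCG = 0/2 + 2/3 + 3/4 + 4/5 = 133/60
Ideal relevance (sorted desc): [4, 3, 2, 0]
Ideal DCG = 4/2 + 3/3 + 2/4 + 0/5 = 7/2
nDCG = DCG / ideal_DCG = 133/60 / 7/2 = 19/30

19/30


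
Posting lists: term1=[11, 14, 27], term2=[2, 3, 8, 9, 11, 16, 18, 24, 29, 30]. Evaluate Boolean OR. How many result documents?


Boolean OR: find union of posting lists
term1 docs: [11, 14, 27]
term2 docs: [2, 3, 8, 9, 11, 16, 18, 24, 29, 30]
Union: [2, 3, 8, 9, 11, 14, 16, 18, 24, 27, 29, 30]
|union| = 12

12


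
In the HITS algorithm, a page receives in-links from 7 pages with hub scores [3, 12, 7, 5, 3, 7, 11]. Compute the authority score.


Authority = sum of hub scores of in-linkers
In-link 1: hub score = 3
In-link 2: hub score = 12
In-link 3: hub score = 7
In-link 4: hub score = 5
In-link 5: hub score = 3
In-link 6: hub score = 7
In-link 7: hub score = 11
Authority = 3 + 12 + 7 + 5 + 3 + 7 + 11 = 48

48


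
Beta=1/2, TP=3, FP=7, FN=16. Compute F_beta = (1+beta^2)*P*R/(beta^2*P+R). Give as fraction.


P = TP/(TP+FP) = 3/10 = 3/10
R = TP/(TP+FN) = 3/19 = 3/19
beta^2 = 1/2^2 = 1/4
(1 + beta^2) = 5/4
Numerator = (1+beta^2)*P*R = 9/152
Denominator = beta^2*P + R = 3/40 + 3/19 = 177/760
F_beta = 15/59

15/59


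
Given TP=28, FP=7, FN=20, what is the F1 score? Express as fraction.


F1 = 2 * P * R / (P + R)
P = TP/(TP+FP) = 28/35 = 4/5
R = TP/(TP+FN) = 28/48 = 7/12
2 * P * R = 2 * 4/5 * 7/12 = 14/15
P + R = 4/5 + 7/12 = 83/60
F1 = 14/15 / 83/60 = 56/83

56/83


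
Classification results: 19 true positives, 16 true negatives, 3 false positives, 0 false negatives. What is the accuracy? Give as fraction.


Accuracy = (TP + TN) / (TP + TN + FP + FN)
TP + TN = 19 + 16 = 35
Total = 19 + 16 + 3 + 0 = 38
Accuracy = 35 / 38 = 35/38

35/38


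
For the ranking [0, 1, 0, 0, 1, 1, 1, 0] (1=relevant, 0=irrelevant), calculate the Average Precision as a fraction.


Computing P@k for each relevant position:
Position 1: not relevant
Position 2: relevant, P@2 = 1/2 = 1/2
Position 3: not relevant
Position 4: not relevant
Position 5: relevant, P@5 = 2/5 = 2/5
Position 6: relevant, P@6 = 3/6 = 1/2
Position 7: relevant, P@7 = 4/7 = 4/7
Position 8: not relevant
Sum of P@k = 1/2 + 2/5 + 1/2 + 4/7 = 69/35
AP = 69/35 / 4 = 69/140

69/140


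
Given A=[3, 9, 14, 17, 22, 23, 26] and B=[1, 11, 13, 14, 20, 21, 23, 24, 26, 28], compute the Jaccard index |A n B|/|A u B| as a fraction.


A intersect B = [14, 23, 26]
|A intersect B| = 3
A union B = [1, 3, 9, 11, 13, 14, 17, 20, 21, 22, 23, 24, 26, 28]
|A union B| = 14
Jaccard = 3/14 = 3/14

3/14


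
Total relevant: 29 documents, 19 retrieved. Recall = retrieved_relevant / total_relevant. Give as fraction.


Recall = retrieved_relevant / total_relevant
= 19 / 29
= 19 / (19 + 10)
= 19/29

19/29


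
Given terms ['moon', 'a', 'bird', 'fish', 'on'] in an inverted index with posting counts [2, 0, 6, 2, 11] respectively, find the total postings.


Summing posting list sizes:
'moon': 2 postings
'a': 0 postings
'bird': 6 postings
'fish': 2 postings
'on': 11 postings
Total = 2 + 0 + 6 + 2 + 11 = 21

21


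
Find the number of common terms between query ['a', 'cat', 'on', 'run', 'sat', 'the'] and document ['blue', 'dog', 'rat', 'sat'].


Query terms: ['a', 'cat', 'on', 'run', 'sat', 'the']
Document terms: ['blue', 'dog', 'rat', 'sat']
Common terms: ['sat']
Overlap count = 1

1


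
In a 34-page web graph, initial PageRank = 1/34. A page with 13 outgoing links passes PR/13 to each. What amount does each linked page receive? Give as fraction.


Initial PR = 1/34 = 1/34
Outlinks = 13
Contribution per link = PR / outlinks
= 1/34 / 13
= 1/442

1/442


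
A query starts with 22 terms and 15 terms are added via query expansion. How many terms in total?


Original terms: 22
Expansion terms: 15
Total = 22 + 15 = 37

37


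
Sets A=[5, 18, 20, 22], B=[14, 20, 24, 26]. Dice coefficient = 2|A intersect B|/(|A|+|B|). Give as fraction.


A intersect B = [20]
|A intersect B| = 1
|A| = 4, |B| = 4
Dice = 2*1 / (4+4)
= 2 / 8 = 1/4

1/4


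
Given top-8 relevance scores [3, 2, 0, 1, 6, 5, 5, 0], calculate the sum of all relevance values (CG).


Cumulative Gain = sum of relevance scores
Position 1: rel=3, running sum=3
Position 2: rel=2, running sum=5
Position 3: rel=0, running sum=5
Position 4: rel=1, running sum=6
Position 5: rel=6, running sum=12
Position 6: rel=5, running sum=17
Position 7: rel=5, running sum=22
Position 8: rel=0, running sum=22
CG = 22

22


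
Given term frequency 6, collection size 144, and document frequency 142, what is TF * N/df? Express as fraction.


TF * (N/df)
= 6 * (144/142)
= 6 * 72/71
= 432/71

432/71


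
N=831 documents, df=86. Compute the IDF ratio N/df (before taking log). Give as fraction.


IDF ratio = N / df
= 831 / 86
= 831/86

831/86


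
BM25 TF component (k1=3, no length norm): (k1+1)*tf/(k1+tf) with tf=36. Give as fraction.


BM25 TF component = (k1+1)*tf / (k1+tf)
k1 = 3, tf = 36
Numerator = (3+1)*36 = 144
Denominator = 3 + 36 = 39
= 144/39 = 48/13

48/13


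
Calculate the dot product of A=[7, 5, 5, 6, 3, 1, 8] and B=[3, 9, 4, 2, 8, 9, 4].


Dot product = sum of element-wise products
A[0]*B[0] = 7*3 = 21
A[1]*B[1] = 5*9 = 45
A[2]*B[2] = 5*4 = 20
A[3]*B[3] = 6*2 = 12
A[4]*B[4] = 3*8 = 24
A[5]*B[5] = 1*9 = 9
A[6]*B[6] = 8*4 = 32
Sum = 21 + 45 + 20 + 12 + 24 + 9 + 32 = 163

163


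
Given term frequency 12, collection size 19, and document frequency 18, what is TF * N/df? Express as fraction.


TF * (N/df)
= 12 * (19/18)
= 12 * 19/18
= 38/3

38/3


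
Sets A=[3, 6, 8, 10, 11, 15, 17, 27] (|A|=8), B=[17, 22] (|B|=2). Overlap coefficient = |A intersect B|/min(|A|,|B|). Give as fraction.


A intersect B = [17]
|A intersect B| = 1
min(|A|, |B|) = min(8, 2) = 2
Overlap = 1 / 2 = 1/2

1/2


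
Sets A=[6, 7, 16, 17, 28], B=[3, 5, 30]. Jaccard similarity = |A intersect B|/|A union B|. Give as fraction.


A intersect B = []
|A intersect B| = 0
A union B = [3, 5, 6, 7, 16, 17, 28, 30]
|A union B| = 8
Jaccard = 0/8 = 0

0


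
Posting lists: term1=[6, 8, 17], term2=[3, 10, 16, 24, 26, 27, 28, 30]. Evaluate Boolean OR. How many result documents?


Boolean OR: find union of posting lists
term1 docs: [6, 8, 17]
term2 docs: [3, 10, 16, 24, 26, 27, 28, 30]
Union: [3, 6, 8, 10, 16, 17, 24, 26, 27, 28, 30]
|union| = 11

11


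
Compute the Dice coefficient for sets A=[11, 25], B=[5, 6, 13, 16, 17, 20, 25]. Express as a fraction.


A intersect B = [25]
|A intersect B| = 1
|A| = 2, |B| = 7
Dice = 2*1 / (2+7)
= 2 / 9 = 2/9

2/9


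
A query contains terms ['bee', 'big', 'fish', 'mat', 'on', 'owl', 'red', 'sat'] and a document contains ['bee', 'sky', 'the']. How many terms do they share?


Query terms: ['bee', 'big', 'fish', 'mat', 'on', 'owl', 'red', 'sat']
Document terms: ['bee', 'sky', 'the']
Common terms: ['bee']
Overlap count = 1

1


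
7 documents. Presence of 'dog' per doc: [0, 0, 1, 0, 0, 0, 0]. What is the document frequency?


Checking each document for 'dog':
Doc 1: absent
Doc 2: absent
Doc 3: present
Doc 4: absent
Doc 5: absent
Doc 6: absent
Doc 7: absent
df = sum of presences = 0 + 0 + 1 + 0 + 0 + 0 + 0 = 1

1


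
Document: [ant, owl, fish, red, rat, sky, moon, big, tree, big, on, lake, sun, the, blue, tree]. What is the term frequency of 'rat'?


Document has 16 words
Scanning for 'rat':
Found at positions: [4]
Count = 1

1


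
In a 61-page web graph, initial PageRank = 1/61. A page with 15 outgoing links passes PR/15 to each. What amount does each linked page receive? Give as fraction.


Initial PR = 1/61 = 1/61
Outlinks = 15
Contribution per link = PR / outlinks
= 1/61 / 15
= 1/915

1/915


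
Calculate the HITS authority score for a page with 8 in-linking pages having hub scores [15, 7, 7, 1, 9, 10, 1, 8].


Authority = sum of hub scores of in-linkers
In-link 1: hub score = 15
In-link 2: hub score = 7
In-link 3: hub score = 7
In-link 4: hub score = 1
In-link 5: hub score = 9
In-link 6: hub score = 10
In-link 7: hub score = 1
In-link 8: hub score = 8
Authority = 15 + 7 + 7 + 1 + 9 + 10 + 1 + 8 = 58

58


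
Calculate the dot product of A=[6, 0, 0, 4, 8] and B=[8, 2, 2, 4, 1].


Dot product = sum of element-wise products
A[0]*B[0] = 6*8 = 48
A[1]*B[1] = 0*2 = 0
A[2]*B[2] = 0*2 = 0
A[3]*B[3] = 4*4 = 16
A[4]*B[4] = 8*1 = 8
Sum = 48 + 0 + 0 + 16 + 8 = 72

72


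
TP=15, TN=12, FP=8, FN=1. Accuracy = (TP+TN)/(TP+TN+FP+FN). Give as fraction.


Accuracy = (TP + TN) / (TP + TN + FP + FN)
TP + TN = 15 + 12 = 27
Total = 15 + 12 + 8 + 1 = 36
Accuracy = 27 / 36 = 3/4

3/4


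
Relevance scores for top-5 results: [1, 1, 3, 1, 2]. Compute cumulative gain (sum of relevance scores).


Cumulative Gain = sum of relevance scores
Position 1: rel=1, running sum=1
Position 2: rel=1, running sum=2
Position 3: rel=3, running sum=5
Position 4: rel=1, running sum=6
Position 5: rel=2, running sum=8
CG = 8

8


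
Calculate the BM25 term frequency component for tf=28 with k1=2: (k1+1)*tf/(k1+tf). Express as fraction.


BM25 TF component = (k1+1)*tf / (k1+tf)
k1 = 2, tf = 28
Numerator = (2+1)*28 = 84
Denominator = 2 + 28 = 30
= 84/30 = 14/5

14/5


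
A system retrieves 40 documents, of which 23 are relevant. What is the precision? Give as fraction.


Precision = relevant_retrieved / total_retrieved
= 23 / 40
= 23 / (23 + 17)
= 23/40

23/40


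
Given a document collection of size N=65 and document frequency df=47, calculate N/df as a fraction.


IDF ratio = N / df
= 65 / 47
= 65/47

65/47


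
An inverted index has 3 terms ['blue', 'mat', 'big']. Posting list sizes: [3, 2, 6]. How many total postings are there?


Summing posting list sizes:
'blue': 3 postings
'mat': 2 postings
'big': 6 postings
Total = 3 + 2 + 6 = 11

11


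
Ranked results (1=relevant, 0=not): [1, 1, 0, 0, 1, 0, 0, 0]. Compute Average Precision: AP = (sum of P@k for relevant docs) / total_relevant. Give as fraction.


Computing P@k for each relevant position:
Position 1: relevant, P@1 = 1/1 = 1
Position 2: relevant, P@2 = 2/2 = 1
Position 3: not relevant
Position 4: not relevant
Position 5: relevant, P@5 = 3/5 = 3/5
Position 6: not relevant
Position 7: not relevant
Position 8: not relevant
Sum of P@k = 1 + 1 + 3/5 = 13/5
AP = 13/5 / 3 = 13/15

13/15


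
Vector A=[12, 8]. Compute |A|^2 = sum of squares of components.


|A|^2 = sum of squared components
A[0]^2 = 12^2 = 144
A[1]^2 = 8^2 = 64
Sum = 144 + 64 = 208

208


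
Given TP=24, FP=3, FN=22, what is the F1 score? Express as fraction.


F1 = 2 * P * R / (P + R)
P = TP/(TP+FP) = 24/27 = 8/9
R = TP/(TP+FN) = 24/46 = 12/23
2 * P * R = 2 * 8/9 * 12/23 = 64/69
P + R = 8/9 + 12/23 = 292/207
F1 = 64/69 / 292/207 = 48/73

48/73


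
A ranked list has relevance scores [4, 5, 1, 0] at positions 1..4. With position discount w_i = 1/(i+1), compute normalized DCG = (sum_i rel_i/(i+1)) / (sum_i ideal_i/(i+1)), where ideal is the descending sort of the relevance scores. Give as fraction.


Position discount weights w_i = 1/(i+1) for i=1..4:
Weights = [1/2, 1/3, 1/4, 1/5]
Actual relevance: [4, 5, 1, 0]
DCG = 4/2 + 5/3 + 1/4 + 0/5 = 47/12
Ideal relevance (sorted desc): [5, 4, 1, 0]
Ideal DCG = 5/2 + 4/3 + 1/4 + 0/5 = 49/12
nDCG = DCG / ideal_DCG = 47/12 / 49/12 = 47/49

47/49


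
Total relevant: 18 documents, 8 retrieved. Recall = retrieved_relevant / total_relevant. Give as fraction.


Recall = retrieved_relevant / total_relevant
= 8 / 18
= 8 / (8 + 10)
= 4/9

4/9


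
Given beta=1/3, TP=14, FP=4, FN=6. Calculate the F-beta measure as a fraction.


P = TP/(TP+FP) = 14/18 = 7/9
R = TP/(TP+FN) = 14/20 = 7/10
beta^2 = 1/3^2 = 1/9
(1 + beta^2) = 10/9
Numerator = (1+beta^2)*P*R = 49/81
Denominator = beta^2*P + R = 7/81 + 7/10 = 637/810
F_beta = 10/13

10/13


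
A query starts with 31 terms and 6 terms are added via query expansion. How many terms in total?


Original terms: 31
Expansion terms: 6
Total = 31 + 6 = 37

37


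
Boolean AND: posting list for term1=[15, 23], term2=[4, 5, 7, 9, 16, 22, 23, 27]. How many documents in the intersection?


Boolean AND: find intersection of posting lists
term1 docs: [15, 23]
term2 docs: [4, 5, 7, 9, 16, 22, 23, 27]
Intersection: [23]
|intersection| = 1

1


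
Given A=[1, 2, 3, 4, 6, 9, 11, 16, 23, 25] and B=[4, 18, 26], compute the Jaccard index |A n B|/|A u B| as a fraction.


A intersect B = [4]
|A intersect B| = 1
A union B = [1, 2, 3, 4, 6, 9, 11, 16, 18, 23, 25, 26]
|A union B| = 12
Jaccard = 1/12 = 1/12

1/12


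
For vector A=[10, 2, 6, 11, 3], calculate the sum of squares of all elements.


|A|^2 = sum of squared components
A[0]^2 = 10^2 = 100
A[1]^2 = 2^2 = 4
A[2]^2 = 6^2 = 36
A[3]^2 = 11^2 = 121
A[4]^2 = 3^2 = 9
Sum = 100 + 4 + 36 + 121 + 9 = 270

270


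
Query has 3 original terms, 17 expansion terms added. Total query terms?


Original terms: 3
Expansion terms: 17
Total = 3 + 17 = 20

20


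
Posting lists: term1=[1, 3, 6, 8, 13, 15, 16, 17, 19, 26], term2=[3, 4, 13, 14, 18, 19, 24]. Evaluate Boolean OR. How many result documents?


Boolean OR: find union of posting lists
term1 docs: [1, 3, 6, 8, 13, 15, 16, 17, 19, 26]
term2 docs: [3, 4, 13, 14, 18, 19, 24]
Union: [1, 3, 4, 6, 8, 13, 14, 15, 16, 17, 18, 19, 24, 26]
|union| = 14

14


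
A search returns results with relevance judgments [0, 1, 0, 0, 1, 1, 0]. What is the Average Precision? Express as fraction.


Computing P@k for each relevant position:
Position 1: not relevant
Position 2: relevant, P@2 = 1/2 = 1/2
Position 3: not relevant
Position 4: not relevant
Position 5: relevant, P@5 = 2/5 = 2/5
Position 6: relevant, P@6 = 3/6 = 1/2
Position 7: not relevant
Sum of P@k = 1/2 + 2/5 + 1/2 = 7/5
AP = 7/5 / 3 = 7/15

7/15


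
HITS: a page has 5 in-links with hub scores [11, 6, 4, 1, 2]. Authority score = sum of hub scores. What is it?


Authority = sum of hub scores of in-linkers
In-link 1: hub score = 11
In-link 2: hub score = 6
In-link 3: hub score = 4
In-link 4: hub score = 1
In-link 5: hub score = 2
Authority = 11 + 6 + 4 + 1 + 2 = 24

24


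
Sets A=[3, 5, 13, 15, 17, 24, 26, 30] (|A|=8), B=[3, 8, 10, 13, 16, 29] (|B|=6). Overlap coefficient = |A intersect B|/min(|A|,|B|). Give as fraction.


A intersect B = [3, 13]
|A intersect B| = 2
min(|A|, |B|) = min(8, 6) = 6
Overlap = 2 / 6 = 1/3

1/3


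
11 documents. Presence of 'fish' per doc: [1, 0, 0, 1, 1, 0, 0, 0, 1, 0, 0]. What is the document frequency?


Checking each document for 'fish':
Doc 1: present
Doc 2: absent
Doc 3: absent
Doc 4: present
Doc 5: present
Doc 6: absent
Doc 7: absent
Doc 8: absent
Doc 9: present
Doc 10: absent
Doc 11: absent
df = sum of presences = 1 + 0 + 0 + 1 + 1 + 0 + 0 + 0 + 1 + 0 + 0 = 4

4


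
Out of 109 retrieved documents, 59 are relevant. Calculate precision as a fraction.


Precision = relevant_retrieved / total_retrieved
= 59 / 109
= 59 / (59 + 50)
= 59/109

59/109


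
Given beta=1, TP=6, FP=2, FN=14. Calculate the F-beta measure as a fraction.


P = TP/(TP+FP) = 6/8 = 3/4
R = TP/(TP+FN) = 6/20 = 3/10
beta^2 = 1^2 = 1
(1 + beta^2) = 2
Numerator = (1+beta^2)*P*R = 9/20
Denominator = beta^2*P + R = 3/4 + 3/10 = 21/20
F_beta = 3/7

3/7


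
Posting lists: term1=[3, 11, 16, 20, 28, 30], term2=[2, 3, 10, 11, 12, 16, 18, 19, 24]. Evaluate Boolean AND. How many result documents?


Boolean AND: find intersection of posting lists
term1 docs: [3, 11, 16, 20, 28, 30]
term2 docs: [2, 3, 10, 11, 12, 16, 18, 19, 24]
Intersection: [3, 11, 16]
|intersection| = 3

3


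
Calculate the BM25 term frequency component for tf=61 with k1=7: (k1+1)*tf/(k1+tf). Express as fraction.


BM25 TF component = (k1+1)*tf / (k1+tf)
k1 = 7, tf = 61
Numerator = (7+1)*61 = 488
Denominator = 7 + 61 = 68
= 488/68 = 122/17

122/17


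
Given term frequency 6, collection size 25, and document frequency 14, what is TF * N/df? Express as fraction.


TF * (N/df)
= 6 * (25/14)
= 6 * 25/14
= 75/7

75/7


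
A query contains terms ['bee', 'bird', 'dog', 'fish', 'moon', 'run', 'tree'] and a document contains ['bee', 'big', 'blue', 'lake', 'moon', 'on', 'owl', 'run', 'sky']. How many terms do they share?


Query terms: ['bee', 'bird', 'dog', 'fish', 'moon', 'run', 'tree']
Document terms: ['bee', 'big', 'blue', 'lake', 'moon', 'on', 'owl', 'run', 'sky']
Common terms: ['bee', 'moon', 'run']
Overlap count = 3

3


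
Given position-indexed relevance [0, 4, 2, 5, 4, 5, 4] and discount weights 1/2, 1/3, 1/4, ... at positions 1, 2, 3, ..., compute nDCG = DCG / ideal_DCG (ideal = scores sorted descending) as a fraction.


Position discount weights w_i = 1/(i+1) for i=1..7:
Weights = [1/2, 1/3, 1/4, 1/5, 1/6, 1/7, 1/8]
Actual relevance: [0, 4, 2, 5, 4, 5, 4]
DCG = 0/2 + 4/3 + 2/4 + 5/5 + 4/6 + 5/7 + 4/8 = 33/7
Ideal relevance (sorted desc): [5, 5, 4, 4, 4, 2, 0]
Ideal DCG = 5/2 + 5/3 + 4/4 + 4/5 + 4/6 + 2/7 + 0/8 = 1453/210
nDCG = DCG / ideal_DCG = 33/7 / 1453/210 = 990/1453

990/1453


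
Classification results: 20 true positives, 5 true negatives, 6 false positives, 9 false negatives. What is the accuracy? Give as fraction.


Accuracy = (TP + TN) / (TP + TN + FP + FN)
TP + TN = 20 + 5 = 25
Total = 20 + 5 + 6 + 9 = 40
Accuracy = 25 / 40 = 5/8

5/8


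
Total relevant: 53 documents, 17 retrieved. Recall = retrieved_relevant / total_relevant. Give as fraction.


Recall = retrieved_relevant / total_relevant
= 17 / 53
= 17 / (17 + 36)
= 17/53

17/53


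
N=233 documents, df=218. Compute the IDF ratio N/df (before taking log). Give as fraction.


IDF ratio = N / df
= 233 / 218
= 233/218

233/218


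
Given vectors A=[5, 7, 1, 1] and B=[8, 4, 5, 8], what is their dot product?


Dot product = sum of element-wise products
A[0]*B[0] = 5*8 = 40
A[1]*B[1] = 7*4 = 28
A[2]*B[2] = 1*5 = 5
A[3]*B[3] = 1*8 = 8
Sum = 40 + 28 + 5 + 8 = 81

81


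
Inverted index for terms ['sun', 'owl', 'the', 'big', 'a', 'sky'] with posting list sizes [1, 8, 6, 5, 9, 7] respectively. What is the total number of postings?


Summing posting list sizes:
'sun': 1 postings
'owl': 8 postings
'the': 6 postings
'big': 5 postings
'a': 9 postings
'sky': 7 postings
Total = 1 + 8 + 6 + 5 + 9 + 7 = 36

36


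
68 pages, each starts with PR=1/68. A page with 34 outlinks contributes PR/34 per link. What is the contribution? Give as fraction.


Initial PR = 1/68 = 1/68
Outlinks = 34
Contribution per link = PR / outlinks
= 1/68 / 34
= 1/2312

1/2312


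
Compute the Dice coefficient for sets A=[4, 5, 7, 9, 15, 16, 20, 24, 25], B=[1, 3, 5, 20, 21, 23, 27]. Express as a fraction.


A intersect B = [5, 20]
|A intersect B| = 2
|A| = 9, |B| = 7
Dice = 2*2 / (9+7)
= 4 / 16 = 1/4

1/4


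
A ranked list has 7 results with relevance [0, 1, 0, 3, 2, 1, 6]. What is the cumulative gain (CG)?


Cumulative Gain = sum of relevance scores
Position 1: rel=0, running sum=0
Position 2: rel=1, running sum=1
Position 3: rel=0, running sum=1
Position 4: rel=3, running sum=4
Position 5: rel=2, running sum=6
Position 6: rel=1, running sum=7
Position 7: rel=6, running sum=13
CG = 13

13


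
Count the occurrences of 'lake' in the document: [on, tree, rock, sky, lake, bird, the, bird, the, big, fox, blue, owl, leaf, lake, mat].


Document has 16 words
Scanning for 'lake':
Found at positions: [4, 14]
Count = 2

2


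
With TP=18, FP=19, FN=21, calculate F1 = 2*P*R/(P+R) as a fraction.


F1 = 2 * P * R / (P + R)
P = TP/(TP+FP) = 18/37 = 18/37
R = TP/(TP+FN) = 18/39 = 6/13
2 * P * R = 2 * 18/37 * 6/13 = 216/481
P + R = 18/37 + 6/13 = 456/481
F1 = 216/481 / 456/481 = 9/19

9/19


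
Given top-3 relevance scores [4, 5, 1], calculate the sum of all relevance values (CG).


Cumulative Gain = sum of relevance scores
Position 1: rel=4, running sum=4
Position 2: rel=5, running sum=9
Position 3: rel=1, running sum=10
CG = 10

10


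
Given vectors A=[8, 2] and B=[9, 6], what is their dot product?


Dot product = sum of element-wise products
A[0]*B[0] = 8*9 = 72
A[1]*B[1] = 2*6 = 12
Sum = 72 + 12 = 84

84


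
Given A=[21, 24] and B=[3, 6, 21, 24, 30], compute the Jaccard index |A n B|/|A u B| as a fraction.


A intersect B = [21, 24]
|A intersect B| = 2
A union B = [3, 6, 21, 24, 30]
|A union B| = 5
Jaccard = 2/5 = 2/5

2/5


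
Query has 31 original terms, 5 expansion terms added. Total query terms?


Original terms: 31
Expansion terms: 5
Total = 31 + 5 = 36

36


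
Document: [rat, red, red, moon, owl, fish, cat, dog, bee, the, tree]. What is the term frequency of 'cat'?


Document has 11 words
Scanning for 'cat':
Found at positions: [6]
Count = 1

1


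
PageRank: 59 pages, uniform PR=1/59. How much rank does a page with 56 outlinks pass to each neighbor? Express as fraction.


Initial PR = 1/59 = 1/59
Outlinks = 56
Contribution per link = PR / outlinks
= 1/59 / 56
= 1/3304

1/3304


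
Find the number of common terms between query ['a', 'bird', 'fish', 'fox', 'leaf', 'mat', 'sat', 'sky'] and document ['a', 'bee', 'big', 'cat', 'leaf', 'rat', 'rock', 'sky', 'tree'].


Query terms: ['a', 'bird', 'fish', 'fox', 'leaf', 'mat', 'sat', 'sky']
Document terms: ['a', 'bee', 'big', 'cat', 'leaf', 'rat', 'rock', 'sky', 'tree']
Common terms: ['a', 'leaf', 'sky']
Overlap count = 3

3


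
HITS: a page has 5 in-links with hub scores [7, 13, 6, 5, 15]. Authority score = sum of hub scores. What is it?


Authority = sum of hub scores of in-linkers
In-link 1: hub score = 7
In-link 2: hub score = 13
In-link 3: hub score = 6
In-link 4: hub score = 5
In-link 5: hub score = 15
Authority = 7 + 13 + 6 + 5 + 15 = 46

46


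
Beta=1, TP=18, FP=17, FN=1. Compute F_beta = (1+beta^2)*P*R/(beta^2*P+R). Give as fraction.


P = TP/(TP+FP) = 18/35 = 18/35
R = TP/(TP+FN) = 18/19 = 18/19
beta^2 = 1^2 = 1
(1 + beta^2) = 2
Numerator = (1+beta^2)*P*R = 648/665
Denominator = beta^2*P + R = 18/35 + 18/19 = 972/665
F_beta = 2/3

2/3


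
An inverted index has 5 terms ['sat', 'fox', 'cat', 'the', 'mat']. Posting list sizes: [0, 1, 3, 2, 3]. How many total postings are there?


Summing posting list sizes:
'sat': 0 postings
'fox': 1 postings
'cat': 3 postings
'the': 2 postings
'mat': 3 postings
Total = 0 + 1 + 3 + 2 + 3 = 9

9


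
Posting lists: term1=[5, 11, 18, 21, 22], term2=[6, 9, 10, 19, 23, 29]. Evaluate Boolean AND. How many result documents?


Boolean AND: find intersection of posting lists
term1 docs: [5, 11, 18, 21, 22]
term2 docs: [6, 9, 10, 19, 23, 29]
Intersection: []
|intersection| = 0

0


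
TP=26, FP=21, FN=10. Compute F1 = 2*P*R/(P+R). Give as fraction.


F1 = 2 * P * R / (P + R)
P = TP/(TP+FP) = 26/47 = 26/47
R = TP/(TP+FN) = 26/36 = 13/18
2 * P * R = 2 * 26/47 * 13/18 = 338/423
P + R = 26/47 + 13/18 = 1079/846
F1 = 338/423 / 1079/846 = 52/83

52/83


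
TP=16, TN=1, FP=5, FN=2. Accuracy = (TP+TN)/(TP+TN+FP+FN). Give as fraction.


Accuracy = (TP + TN) / (TP + TN + FP + FN)
TP + TN = 16 + 1 = 17
Total = 16 + 1 + 5 + 2 = 24
Accuracy = 17 / 24 = 17/24

17/24


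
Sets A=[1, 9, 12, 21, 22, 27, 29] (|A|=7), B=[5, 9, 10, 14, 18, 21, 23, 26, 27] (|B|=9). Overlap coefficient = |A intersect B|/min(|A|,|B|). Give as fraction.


A intersect B = [9, 21, 27]
|A intersect B| = 3
min(|A|, |B|) = min(7, 9) = 7
Overlap = 3 / 7 = 3/7

3/7


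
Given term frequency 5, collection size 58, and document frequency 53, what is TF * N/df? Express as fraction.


TF * (N/df)
= 5 * (58/53)
= 5 * 58/53
= 290/53

290/53


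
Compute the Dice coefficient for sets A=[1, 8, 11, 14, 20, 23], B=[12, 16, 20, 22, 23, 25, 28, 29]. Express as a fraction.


A intersect B = [20, 23]
|A intersect B| = 2
|A| = 6, |B| = 8
Dice = 2*2 / (6+8)
= 4 / 14 = 2/7

2/7


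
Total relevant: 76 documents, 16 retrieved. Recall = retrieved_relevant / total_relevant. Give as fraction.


Recall = retrieved_relevant / total_relevant
= 16 / 76
= 16 / (16 + 60)
= 4/19

4/19


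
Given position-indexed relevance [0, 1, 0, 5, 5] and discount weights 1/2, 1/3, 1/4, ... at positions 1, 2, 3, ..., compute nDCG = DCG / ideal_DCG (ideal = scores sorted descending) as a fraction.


Position discount weights w_i = 1/(i+1) for i=1..5:
Weights = [1/2, 1/3, 1/4, 1/5, 1/6]
Actual relevance: [0, 1, 0, 5, 5]
DCG = 0/2 + 1/3 + 0/4 + 5/5 + 5/6 = 13/6
Ideal relevance (sorted desc): [5, 5, 1, 0, 0]
Ideal DCG = 5/2 + 5/3 + 1/4 + 0/5 + 0/6 = 53/12
nDCG = DCG / ideal_DCG = 13/6 / 53/12 = 26/53

26/53


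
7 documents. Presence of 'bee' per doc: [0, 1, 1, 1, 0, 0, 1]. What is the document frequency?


Checking each document for 'bee':
Doc 1: absent
Doc 2: present
Doc 3: present
Doc 4: present
Doc 5: absent
Doc 6: absent
Doc 7: present
df = sum of presences = 0 + 1 + 1 + 1 + 0 + 0 + 1 = 4

4


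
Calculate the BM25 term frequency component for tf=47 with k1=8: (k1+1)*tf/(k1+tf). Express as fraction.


BM25 TF component = (k1+1)*tf / (k1+tf)
k1 = 8, tf = 47
Numerator = (8+1)*47 = 423
Denominator = 8 + 47 = 55
= 423/55 = 423/55

423/55


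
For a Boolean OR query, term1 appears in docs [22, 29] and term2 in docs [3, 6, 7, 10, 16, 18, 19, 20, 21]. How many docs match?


Boolean OR: find union of posting lists
term1 docs: [22, 29]
term2 docs: [3, 6, 7, 10, 16, 18, 19, 20, 21]
Union: [3, 6, 7, 10, 16, 18, 19, 20, 21, 22, 29]
|union| = 11

11


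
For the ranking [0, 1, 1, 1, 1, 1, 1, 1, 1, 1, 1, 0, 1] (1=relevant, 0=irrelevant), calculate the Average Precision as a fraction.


Computing P@k for each relevant position:
Position 1: not relevant
Position 2: relevant, P@2 = 1/2 = 1/2
Position 3: relevant, P@3 = 2/3 = 2/3
Position 4: relevant, P@4 = 3/4 = 3/4
Position 5: relevant, P@5 = 4/5 = 4/5
Position 6: relevant, P@6 = 5/6 = 5/6
Position 7: relevant, P@7 = 6/7 = 6/7
Position 8: relevant, P@8 = 7/8 = 7/8
Position 9: relevant, P@9 = 8/9 = 8/9
Position 10: relevant, P@10 = 9/10 = 9/10
Position 11: relevant, P@11 = 10/11 = 10/11
Position 12: not relevant
Position 13: relevant, P@13 = 11/13 = 11/13
Sum of P@k = 1/2 + 2/3 + 3/4 + 4/5 + 5/6 + 6/7 + 7/8 + 8/9 + 9/10 + 10/11 + 11/13 = 3180637/360360
AP = 3180637/360360 / 11 = 3180637/3963960

3180637/3963960


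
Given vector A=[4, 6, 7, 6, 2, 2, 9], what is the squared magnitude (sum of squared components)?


|A|^2 = sum of squared components
A[0]^2 = 4^2 = 16
A[1]^2 = 6^2 = 36
A[2]^2 = 7^2 = 49
A[3]^2 = 6^2 = 36
A[4]^2 = 2^2 = 4
A[5]^2 = 2^2 = 4
A[6]^2 = 9^2 = 81
Sum = 16 + 36 + 49 + 36 + 4 + 4 + 81 = 226

226


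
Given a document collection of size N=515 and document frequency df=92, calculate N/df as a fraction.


IDF ratio = N / df
= 515 / 92
= 515/92

515/92


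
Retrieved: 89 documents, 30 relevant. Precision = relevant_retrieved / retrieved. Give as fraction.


Precision = relevant_retrieved / total_retrieved
= 30 / 89
= 30 / (30 + 59)
= 30/89

30/89


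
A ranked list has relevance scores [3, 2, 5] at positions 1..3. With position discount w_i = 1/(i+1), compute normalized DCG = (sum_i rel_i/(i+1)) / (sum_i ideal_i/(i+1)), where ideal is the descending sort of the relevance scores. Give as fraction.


Position discount weights w_i = 1/(i+1) for i=1..3:
Weights = [1/2, 1/3, 1/4]
Actual relevance: [3, 2, 5]
DCG = 3/2 + 2/3 + 5/4 = 41/12
Ideal relevance (sorted desc): [5, 3, 2]
Ideal DCG = 5/2 + 3/3 + 2/4 = 4
nDCG = DCG / ideal_DCG = 41/12 / 4 = 41/48

41/48


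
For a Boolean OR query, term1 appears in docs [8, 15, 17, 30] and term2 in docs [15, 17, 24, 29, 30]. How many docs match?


Boolean OR: find union of posting lists
term1 docs: [8, 15, 17, 30]
term2 docs: [15, 17, 24, 29, 30]
Union: [8, 15, 17, 24, 29, 30]
|union| = 6

6


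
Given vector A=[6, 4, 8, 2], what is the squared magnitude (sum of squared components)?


|A|^2 = sum of squared components
A[0]^2 = 6^2 = 36
A[1]^2 = 4^2 = 16
A[2]^2 = 8^2 = 64
A[3]^2 = 2^2 = 4
Sum = 36 + 16 + 64 + 4 = 120

120


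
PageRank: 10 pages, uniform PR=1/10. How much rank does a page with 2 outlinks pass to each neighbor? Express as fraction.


Initial PR = 1/10 = 1/10
Outlinks = 2
Contribution per link = PR / outlinks
= 1/10 / 2
= 1/20

1/20


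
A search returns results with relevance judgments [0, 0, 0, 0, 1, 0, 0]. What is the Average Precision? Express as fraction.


Computing P@k for each relevant position:
Position 1: not relevant
Position 2: not relevant
Position 3: not relevant
Position 4: not relevant
Position 5: relevant, P@5 = 1/5 = 1/5
Position 6: not relevant
Position 7: not relevant
Sum of P@k = 1/5 = 1/5
AP = 1/5 / 1 = 1/5

1/5


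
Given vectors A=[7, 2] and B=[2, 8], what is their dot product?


Dot product = sum of element-wise products
A[0]*B[0] = 7*2 = 14
A[1]*B[1] = 2*8 = 16
Sum = 14 + 16 = 30

30


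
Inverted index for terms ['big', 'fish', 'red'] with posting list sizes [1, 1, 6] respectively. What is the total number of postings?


Summing posting list sizes:
'big': 1 postings
'fish': 1 postings
'red': 6 postings
Total = 1 + 1 + 6 = 8

8


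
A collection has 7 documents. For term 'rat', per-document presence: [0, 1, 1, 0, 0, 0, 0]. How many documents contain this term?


Checking each document for 'rat':
Doc 1: absent
Doc 2: present
Doc 3: present
Doc 4: absent
Doc 5: absent
Doc 6: absent
Doc 7: absent
df = sum of presences = 0 + 1 + 1 + 0 + 0 + 0 + 0 = 2

2


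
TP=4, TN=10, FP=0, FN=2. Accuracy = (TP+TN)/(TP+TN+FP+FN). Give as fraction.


Accuracy = (TP + TN) / (TP + TN + FP + FN)
TP + TN = 4 + 10 = 14
Total = 4 + 10 + 0 + 2 = 16
Accuracy = 14 / 16 = 7/8

7/8


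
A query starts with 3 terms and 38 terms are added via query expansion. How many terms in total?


Original terms: 3
Expansion terms: 38
Total = 3 + 38 = 41

41


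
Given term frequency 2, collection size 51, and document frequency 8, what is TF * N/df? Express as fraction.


TF * (N/df)
= 2 * (51/8)
= 2 * 51/8
= 51/4

51/4


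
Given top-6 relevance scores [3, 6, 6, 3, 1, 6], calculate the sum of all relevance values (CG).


Cumulative Gain = sum of relevance scores
Position 1: rel=3, running sum=3
Position 2: rel=6, running sum=9
Position 3: rel=6, running sum=15
Position 4: rel=3, running sum=18
Position 5: rel=1, running sum=19
Position 6: rel=6, running sum=25
CG = 25

25


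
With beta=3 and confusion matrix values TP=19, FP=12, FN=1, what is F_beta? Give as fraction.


P = TP/(TP+FP) = 19/31 = 19/31
R = TP/(TP+FN) = 19/20 = 19/20
beta^2 = 3^2 = 9
(1 + beta^2) = 10
Numerator = (1+beta^2)*P*R = 361/62
Denominator = beta^2*P + R = 171/31 + 19/20 = 4009/620
F_beta = 190/211

190/211


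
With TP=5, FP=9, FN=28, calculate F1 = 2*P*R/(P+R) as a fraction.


F1 = 2 * P * R / (P + R)
P = TP/(TP+FP) = 5/14 = 5/14
R = TP/(TP+FN) = 5/33 = 5/33
2 * P * R = 2 * 5/14 * 5/33 = 25/231
P + R = 5/14 + 5/33 = 235/462
F1 = 25/231 / 235/462 = 10/47

10/47


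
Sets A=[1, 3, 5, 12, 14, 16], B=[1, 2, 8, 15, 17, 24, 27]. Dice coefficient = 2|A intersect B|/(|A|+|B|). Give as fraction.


A intersect B = [1]
|A intersect B| = 1
|A| = 6, |B| = 7
Dice = 2*1 / (6+7)
= 2 / 13 = 2/13

2/13


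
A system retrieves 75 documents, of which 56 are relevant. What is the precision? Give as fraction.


Precision = relevant_retrieved / total_retrieved
= 56 / 75
= 56 / (56 + 19)
= 56/75

56/75


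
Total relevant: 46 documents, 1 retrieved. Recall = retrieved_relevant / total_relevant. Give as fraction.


Recall = retrieved_relevant / total_relevant
= 1 / 46
= 1 / (1 + 45)
= 1/46

1/46


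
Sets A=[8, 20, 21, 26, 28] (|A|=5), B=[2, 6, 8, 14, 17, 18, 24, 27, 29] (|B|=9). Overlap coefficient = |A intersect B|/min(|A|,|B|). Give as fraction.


A intersect B = [8]
|A intersect B| = 1
min(|A|, |B|) = min(5, 9) = 5
Overlap = 1 / 5 = 1/5

1/5


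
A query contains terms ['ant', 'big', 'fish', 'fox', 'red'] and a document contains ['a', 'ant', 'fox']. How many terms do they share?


Query terms: ['ant', 'big', 'fish', 'fox', 'red']
Document terms: ['a', 'ant', 'fox']
Common terms: ['ant', 'fox']
Overlap count = 2

2


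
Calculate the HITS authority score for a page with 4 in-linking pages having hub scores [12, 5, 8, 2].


Authority = sum of hub scores of in-linkers
In-link 1: hub score = 12
In-link 2: hub score = 5
In-link 3: hub score = 8
In-link 4: hub score = 2
Authority = 12 + 5 + 8 + 2 = 27

27


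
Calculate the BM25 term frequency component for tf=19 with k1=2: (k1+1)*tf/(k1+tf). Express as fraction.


BM25 TF component = (k1+1)*tf / (k1+tf)
k1 = 2, tf = 19
Numerator = (2+1)*19 = 57
Denominator = 2 + 19 = 21
= 57/21 = 19/7

19/7


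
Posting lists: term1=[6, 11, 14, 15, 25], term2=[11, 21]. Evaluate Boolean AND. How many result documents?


Boolean AND: find intersection of posting lists
term1 docs: [6, 11, 14, 15, 25]
term2 docs: [11, 21]
Intersection: [11]
|intersection| = 1

1


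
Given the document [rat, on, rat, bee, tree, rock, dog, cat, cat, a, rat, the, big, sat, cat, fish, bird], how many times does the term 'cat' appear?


Document has 17 words
Scanning for 'cat':
Found at positions: [7, 8, 14]
Count = 3

3


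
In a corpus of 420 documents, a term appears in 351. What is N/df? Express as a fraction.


IDF ratio = N / df
= 420 / 351
= 140/117

140/117


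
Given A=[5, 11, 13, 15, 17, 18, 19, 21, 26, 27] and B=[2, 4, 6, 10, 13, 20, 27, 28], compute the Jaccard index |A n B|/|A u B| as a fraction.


A intersect B = [13, 27]
|A intersect B| = 2
A union B = [2, 4, 5, 6, 10, 11, 13, 15, 17, 18, 19, 20, 21, 26, 27, 28]
|A union B| = 16
Jaccard = 2/16 = 1/8

1/8


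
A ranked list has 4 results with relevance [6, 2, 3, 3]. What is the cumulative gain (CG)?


Cumulative Gain = sum of relevance scores
Position 1: rel=6, running sum=6
Position 2: rel=2, running sum=8
Position 3: rel=3, running sum=11
Position 4: rel=3, running sum=14
CG = 14

14


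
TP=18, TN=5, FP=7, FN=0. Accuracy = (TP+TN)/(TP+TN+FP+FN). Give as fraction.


Accuracy = (TP + TN) / (TP + TN + FP + FN)
TP + TN = 18 + 5 = 23
Total = 18 + 5 + 7 + 0 = 30
Accuracy = 23 / 30 = 23/30

23/30


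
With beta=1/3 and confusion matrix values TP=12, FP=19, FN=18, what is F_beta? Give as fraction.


P = TP/(TP+FP) = 12/31 = 12/31
R = TP/(TP+FN) = 12/30 = 2/5
beta^2 = 1/3^2 = 1/9
(1 + beta^2) = 10/9
Numerator = (1+beta^2)*P*R = 16/93
Denominator = beta^2*P + R = 4/93 + 2/5 = 206/465
F_beta = 40/103

40/103
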